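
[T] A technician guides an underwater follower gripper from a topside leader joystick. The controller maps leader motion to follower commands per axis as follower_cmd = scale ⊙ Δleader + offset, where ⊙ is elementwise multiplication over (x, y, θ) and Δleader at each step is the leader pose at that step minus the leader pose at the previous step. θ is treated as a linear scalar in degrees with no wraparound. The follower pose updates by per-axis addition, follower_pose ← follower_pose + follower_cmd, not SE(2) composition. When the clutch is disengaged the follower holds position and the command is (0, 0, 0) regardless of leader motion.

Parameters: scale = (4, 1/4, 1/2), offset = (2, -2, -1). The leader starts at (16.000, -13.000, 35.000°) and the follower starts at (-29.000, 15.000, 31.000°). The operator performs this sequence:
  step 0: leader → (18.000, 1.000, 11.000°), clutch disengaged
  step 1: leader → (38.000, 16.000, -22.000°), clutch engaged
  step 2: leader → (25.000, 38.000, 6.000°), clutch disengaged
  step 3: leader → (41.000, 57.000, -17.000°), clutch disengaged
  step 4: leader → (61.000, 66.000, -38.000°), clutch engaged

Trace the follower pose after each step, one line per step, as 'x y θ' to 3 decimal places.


-29.000 15.000 31.000
53.000 16.750 13.500
53.000 16.750 13.500
53.000 16.750 13.500
135.000 17.000 2.000

step 0: Δleader=(2.000, 14.000, -24.000°), disengaged; cmd=(0,0,0) → follower holds at (-29.000, 15.000, 31.000°)
step 1: Δleader=(20.000, 15.000, -33.000°), engaged; cmd=(82.000, 1.750, -17.500°) → follower=(53.000, 16.750, 13.500°)
step 2: Δleader=(-13.000, 22.000, 28.000°), disengaged; cmd=(0,0,0) → follower holds at (53.000, 16.750, 13.500°)
step 3: Δleader=(16.000, 19.000, -23.000°), disengaged; cmd=(0,0,0) → follower holds at (53.000, 16.750, 13.500°)
step 4: Δleader=(20.000, 9.000, -21.000°), engaged; cmd=(82.000, 0.250, -11.500°) → follower=(135.000, 17.000, 2.000°)


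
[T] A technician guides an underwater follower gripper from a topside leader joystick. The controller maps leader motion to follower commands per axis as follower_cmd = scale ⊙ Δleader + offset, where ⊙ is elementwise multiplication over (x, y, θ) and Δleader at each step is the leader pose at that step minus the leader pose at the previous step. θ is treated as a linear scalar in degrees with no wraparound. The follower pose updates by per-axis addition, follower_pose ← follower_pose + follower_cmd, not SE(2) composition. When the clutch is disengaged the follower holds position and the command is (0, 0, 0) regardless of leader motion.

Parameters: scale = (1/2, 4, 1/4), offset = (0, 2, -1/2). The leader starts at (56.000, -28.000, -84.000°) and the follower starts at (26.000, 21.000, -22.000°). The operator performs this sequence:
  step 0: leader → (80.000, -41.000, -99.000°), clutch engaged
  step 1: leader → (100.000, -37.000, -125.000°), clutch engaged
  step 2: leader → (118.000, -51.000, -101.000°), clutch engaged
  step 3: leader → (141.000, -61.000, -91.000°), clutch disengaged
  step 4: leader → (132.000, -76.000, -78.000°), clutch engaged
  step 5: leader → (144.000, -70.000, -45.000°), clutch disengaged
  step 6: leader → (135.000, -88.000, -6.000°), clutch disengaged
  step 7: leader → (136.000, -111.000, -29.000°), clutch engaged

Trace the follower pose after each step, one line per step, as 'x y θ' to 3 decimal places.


38.000 -29.000 -26.250
48.000 -11.000 -33.250
57.000 -65.000 -27.750
57.000 -65.000 -27.750
52.500 -123.000 -25.000
52.500 -123.000 -25.000
52.500 -123.000 -25.000
53.000 -213.000 -31.250

step 0: Δleader=(24.000, -13.000, -15.000°), engaged; cmd=(12.000, -50.000, -4.250°) → follower=(38.000, -29.000, -26.250°)
step 1: Δleader=(20.000, 4.000, -26.000°), engaged; cmd=(10.000, 18.000, -7.000°) → follower=(48.000, -11.000, -33.250°)
step 2: Δleader=(18.000, -14.000, 24.000°), engaged; cmd=(9.000, -54.000, 5.500°) → follower=(57.000, -65.000, -27.750°)
step 3: Δleader=(23.000, -10.000, 10.000°), disengaged; cmd=(0,0,0) → follower holds at (57.000, -65.000, -27.750°)
step 4: Δleader=(-9.000, -15.000, 13.000°), engaged; cmd=(-4.500, -58.000, 2.750°) → follower=(52.500, -123.000, -25.000°)
step 5: Δleader=(12.000, 6.000, 33.000°), disengaged; cmd=(0,0,0) → follower holds at (52.500, -123.000, -25.000°)
step 6: Δleader=(-9.000, -18.000, 39.000°), disengaged; cmd=(0,0,0) → follower holds at (52.500, -123.000, -25.000°)
step 7: Δleader=(1.000, -23.000, -23.000°), engaged; cmd=(0.500, -90.000, -6.250°) → follower=(53.000, -213.000, -31.250°)


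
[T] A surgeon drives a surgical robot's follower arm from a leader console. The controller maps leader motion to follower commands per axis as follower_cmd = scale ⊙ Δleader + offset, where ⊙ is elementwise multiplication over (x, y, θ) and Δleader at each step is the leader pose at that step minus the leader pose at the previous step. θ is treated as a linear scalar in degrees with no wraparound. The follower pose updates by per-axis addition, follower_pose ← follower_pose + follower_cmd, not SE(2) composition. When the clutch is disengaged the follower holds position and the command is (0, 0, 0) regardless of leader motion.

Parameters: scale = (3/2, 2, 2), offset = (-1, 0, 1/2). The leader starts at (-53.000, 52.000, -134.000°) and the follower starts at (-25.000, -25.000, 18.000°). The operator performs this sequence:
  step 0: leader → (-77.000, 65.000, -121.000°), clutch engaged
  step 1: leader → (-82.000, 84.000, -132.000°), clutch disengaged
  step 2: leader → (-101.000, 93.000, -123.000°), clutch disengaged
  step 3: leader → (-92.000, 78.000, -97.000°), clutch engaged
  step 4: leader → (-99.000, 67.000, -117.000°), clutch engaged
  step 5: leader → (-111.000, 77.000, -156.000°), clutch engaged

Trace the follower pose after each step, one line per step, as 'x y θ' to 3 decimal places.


step 0: Δleader=(-24.000, 13.000, 13.000°), engaged; cmd=(-37.000, 26.000, 26.500°) → follower=(-62.000, 1.000, 44.500°)
step 1: Δleader=(-5.000, 19.000, -11.000°), disengaged; cmd=(0,0,0) → follower holds at (-62.000, 1.000, 44.500°)
step 2: Δleader=(-19.000, 9.000, 9.000°), disengaged; cmd=(0,0,0) → follower holds at (-62.000, 1.000, 44.500°)
step 3: Δleader=(9.000, -15.000, 26.000°), engaged; cmd=(12.500, -30.000, 52.500°) → follower=(-49.500, -29.000, 97.000°)
step 4: Δleader=(-7.000, -11.000, -20.000°), engaged; cmd=(-11.500, -22.000, -39.500°) → follower=(-61.000, -51.000, 57.500°)
step 5: Δleader=(-12.000, 10.000, -39.000°), engaged; cmd=(-19.000, 20.000, -77.500°) → follower=(-80.000, -31.000, -20.000°)

-62.000 1.000 44.500
-62.000 1.000 44.500
-62.000 1.000 44.500
-49.500 -29.000 97.000
-61.000 -51.000 57.500
-80.000 -31.000 -20.000


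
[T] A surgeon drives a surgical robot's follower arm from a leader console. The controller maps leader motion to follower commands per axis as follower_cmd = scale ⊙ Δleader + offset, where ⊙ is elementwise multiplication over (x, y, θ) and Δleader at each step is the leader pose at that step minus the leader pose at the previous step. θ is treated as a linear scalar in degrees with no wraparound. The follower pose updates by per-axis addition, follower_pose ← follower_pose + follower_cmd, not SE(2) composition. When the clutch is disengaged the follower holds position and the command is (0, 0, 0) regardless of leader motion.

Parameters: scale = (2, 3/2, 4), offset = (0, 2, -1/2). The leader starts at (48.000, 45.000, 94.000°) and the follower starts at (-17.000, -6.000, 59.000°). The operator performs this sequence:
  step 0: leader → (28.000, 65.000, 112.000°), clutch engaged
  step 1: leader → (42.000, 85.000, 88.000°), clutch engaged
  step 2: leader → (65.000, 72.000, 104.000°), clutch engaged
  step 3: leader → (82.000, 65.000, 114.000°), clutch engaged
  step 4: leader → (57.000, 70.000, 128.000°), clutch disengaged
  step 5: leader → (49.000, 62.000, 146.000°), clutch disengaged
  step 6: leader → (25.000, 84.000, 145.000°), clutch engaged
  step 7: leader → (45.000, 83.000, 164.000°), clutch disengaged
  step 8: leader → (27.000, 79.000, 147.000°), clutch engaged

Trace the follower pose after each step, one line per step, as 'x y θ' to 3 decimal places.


-57.000 26.000 130.500
-29.000 58.000 34.000
17.000 40.500 97.500
51.000 32.000 137.000
51.000 32.000 137.000
51.000 32.000 137.000
3.000 67.000 132.500
3.000 67.000 132.500
-33.000 63.000 64.000

step 0: Δleader=(-20.000, 20.000, 18.000°), engaged; cmd=(-40.000, 32.000, 71.500°) → follower=(-57.000, 26.000, 130.500°)
step 1: Δleader=(14.000, 20.000, -24.000°), engaged; cmd=(28.000, 32.000, -96.500°) → follower=(-29.000, 58.000, 34.000°)
step 2: Δleader=(23.000, -13.000, 16.000°), engaged; cmd=(46.000, -17.500, 63.500°) → follower=(17.000, 40.500, 97.500°)
step 3: Δleader=(17.000, -7.000, 10.000°), engaged; cmd=(34.000, -8.500, 39.500°) → follower=(51.000, 32.000, 137.000°)
step 4: Δleader=(-25.000, 5.000, 14.000°), disengaged; cmd=(0,0,0) → follower holds at (51.000, 32.000, 137.000°)
step 5: Δleader=(-8.000, -8.000, 18.000°), disengaged; cmd=(0,0,0) → follower holds at (51.000, 32.000, 137.000°)
step 6: Δleader=(-24.000, 22.000, -1.000°), engaged; cmd=(-48.000, 35.000, -4.500°) → follower=(3.000, 67.000, 132.500°)
step 7: Δleader=(20.000, -1.000, 19.000°), disengaged; cmd=(0,0,0) → follower holds at (3.000, 67.000, 132.500°)
step 8: Δleader=(-18.000, -4.000, -17.000°), engaged; cmd=(-36.000, -4.000, -68.500°) → follower=(-33.000, 63.000, 64.000°)


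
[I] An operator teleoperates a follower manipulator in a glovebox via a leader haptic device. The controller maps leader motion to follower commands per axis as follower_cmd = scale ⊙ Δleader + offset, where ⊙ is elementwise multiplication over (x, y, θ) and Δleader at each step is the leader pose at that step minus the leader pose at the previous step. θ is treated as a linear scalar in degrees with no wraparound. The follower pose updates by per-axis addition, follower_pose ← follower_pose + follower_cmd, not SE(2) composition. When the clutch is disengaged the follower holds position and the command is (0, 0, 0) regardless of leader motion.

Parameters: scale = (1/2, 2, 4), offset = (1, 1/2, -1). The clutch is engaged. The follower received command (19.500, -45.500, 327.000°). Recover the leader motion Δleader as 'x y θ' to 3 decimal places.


axis x: (19.500 − 1) / (1/2) = 37.000
axis y: (-45.500 − 1/2) / (2) = -23.000
axis θ: (327.000 − -1) / (4) = 82.000

37.000 -23.000 82.000


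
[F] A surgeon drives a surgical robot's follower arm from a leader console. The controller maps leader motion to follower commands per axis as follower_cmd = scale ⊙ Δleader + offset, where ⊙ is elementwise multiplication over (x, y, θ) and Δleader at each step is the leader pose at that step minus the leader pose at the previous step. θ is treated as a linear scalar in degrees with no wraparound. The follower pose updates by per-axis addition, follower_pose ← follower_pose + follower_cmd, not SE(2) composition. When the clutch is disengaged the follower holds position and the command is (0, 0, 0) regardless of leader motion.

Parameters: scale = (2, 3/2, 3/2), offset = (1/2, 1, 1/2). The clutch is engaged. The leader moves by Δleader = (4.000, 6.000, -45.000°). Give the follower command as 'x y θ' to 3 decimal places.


8.500 10.000 -67.000

axis x: 2·4.000 + 1/2 = 8.500
axis y: 3/2·6.000 + 1 = 10.000
axis θ: 3/2·-45.000 + 1/2 = -67.000


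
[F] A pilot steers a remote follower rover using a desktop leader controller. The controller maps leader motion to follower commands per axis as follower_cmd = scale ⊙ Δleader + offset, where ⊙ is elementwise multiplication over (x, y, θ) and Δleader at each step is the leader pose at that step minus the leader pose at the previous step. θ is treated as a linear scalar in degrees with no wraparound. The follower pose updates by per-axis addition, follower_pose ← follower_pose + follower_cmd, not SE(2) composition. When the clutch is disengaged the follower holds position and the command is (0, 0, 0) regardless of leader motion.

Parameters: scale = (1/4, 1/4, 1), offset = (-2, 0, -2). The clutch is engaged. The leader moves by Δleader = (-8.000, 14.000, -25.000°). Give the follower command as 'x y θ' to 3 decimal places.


-4.000 3.500 -27.000

axis x: 1/4·-8.000 + -2 = -4.000
axis y: 1/4·14.000 + 0 = 3.500
axis θ: 1·-25.000 + -2 = -27.000


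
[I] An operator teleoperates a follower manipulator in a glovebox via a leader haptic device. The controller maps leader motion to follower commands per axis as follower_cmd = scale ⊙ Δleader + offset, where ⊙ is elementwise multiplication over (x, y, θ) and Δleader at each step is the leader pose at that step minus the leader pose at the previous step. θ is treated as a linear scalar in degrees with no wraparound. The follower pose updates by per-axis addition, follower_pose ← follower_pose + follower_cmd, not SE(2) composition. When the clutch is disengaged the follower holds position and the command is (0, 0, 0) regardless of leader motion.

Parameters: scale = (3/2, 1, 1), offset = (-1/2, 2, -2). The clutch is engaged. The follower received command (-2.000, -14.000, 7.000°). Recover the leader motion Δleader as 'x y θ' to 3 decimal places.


axis x: (-2.000 − -1/2) / (3/2) = -1.000
axis y: (-14.000 − 2) / (1) = -16.000
axis θ: (7.000 − -2) / (1) = 9.000

-1.000 -16.000 9.000


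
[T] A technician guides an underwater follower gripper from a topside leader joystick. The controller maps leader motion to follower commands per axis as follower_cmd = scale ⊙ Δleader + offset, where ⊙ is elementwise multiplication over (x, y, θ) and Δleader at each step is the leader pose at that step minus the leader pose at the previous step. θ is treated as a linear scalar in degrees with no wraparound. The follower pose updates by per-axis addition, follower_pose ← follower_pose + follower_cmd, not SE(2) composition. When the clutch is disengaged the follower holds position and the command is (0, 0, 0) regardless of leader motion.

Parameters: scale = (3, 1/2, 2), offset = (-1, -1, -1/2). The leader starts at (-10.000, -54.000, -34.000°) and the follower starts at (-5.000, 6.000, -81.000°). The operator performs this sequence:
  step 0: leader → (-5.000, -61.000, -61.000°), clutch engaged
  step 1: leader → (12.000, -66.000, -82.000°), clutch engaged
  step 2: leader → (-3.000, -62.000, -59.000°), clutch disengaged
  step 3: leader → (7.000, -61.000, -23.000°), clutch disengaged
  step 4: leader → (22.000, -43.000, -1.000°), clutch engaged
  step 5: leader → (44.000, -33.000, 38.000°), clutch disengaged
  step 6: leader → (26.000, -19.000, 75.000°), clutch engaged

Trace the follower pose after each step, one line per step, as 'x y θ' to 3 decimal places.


step 0: Δleader=(5.000, -7.000, -27.000°), engaged; cmd=(14.000, -4.500, -54.500°) → follower=(9.000, 1.500, -135.500°)
step 1: Δleader=(17.000, -5.000, -21.000°), engaged; cmd=(50.000, -3.500, -42.500°) → follower=(59.000, -2.000, -178.000°)
step 2: Δleader=(-15.000, 4.000, 23.000°), disengaged; cmd=(0,0,0) → follower holds at (59.000, -2.000, -178.000°)
step 3: Δleader=(10.000, 1.000, 36.000°), disengaged; cmd=(0,0,0) → follower holds at (59.000, -2.000, -178.000°)
step 4: Δleader=(15.000, 18.000, 22.000°), engaged; cmd=(44.000, 8.000, 43.500°) → follower=(103.000, 6.000, -134.500°)
step 5: Δleader=(22.000, 10.000, 39.000°), disengaged; cmd=(0,0,0) → follower holds at (103.000, 6.000, -134.500°)
step 6: Δleader=(-18.000, 14.000, 37.000°), engaged; cmd=(-55.000, 6.000, 73.500°) → follower=(48.000, 12.000, -61.000°)

9.000 1.500 -135.500
59.000 -2.000 -178.000
59.000 -2.000 -178.000
59.000 -2.000 -178.000
103.000 6.000 -134.500
103.000 6.000 -134.500
48.000 12.000 -61.000


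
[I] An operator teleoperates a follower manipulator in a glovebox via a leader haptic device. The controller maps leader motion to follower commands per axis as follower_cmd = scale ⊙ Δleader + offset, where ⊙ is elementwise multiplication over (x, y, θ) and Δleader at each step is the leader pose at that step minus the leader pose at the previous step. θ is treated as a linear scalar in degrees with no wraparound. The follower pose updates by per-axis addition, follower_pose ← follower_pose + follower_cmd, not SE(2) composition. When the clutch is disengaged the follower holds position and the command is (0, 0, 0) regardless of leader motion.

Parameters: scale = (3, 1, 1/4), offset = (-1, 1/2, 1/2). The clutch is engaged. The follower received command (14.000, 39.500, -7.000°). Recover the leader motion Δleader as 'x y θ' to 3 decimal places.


5.000 39.000 -30.000

axis x: (14.000 − -1) / (3) = 5.000
axis y: (39.500 − 1/2) / (1) = 39.000
axis θ: (-7.000 − 1/2) / (1/4) = -30.000


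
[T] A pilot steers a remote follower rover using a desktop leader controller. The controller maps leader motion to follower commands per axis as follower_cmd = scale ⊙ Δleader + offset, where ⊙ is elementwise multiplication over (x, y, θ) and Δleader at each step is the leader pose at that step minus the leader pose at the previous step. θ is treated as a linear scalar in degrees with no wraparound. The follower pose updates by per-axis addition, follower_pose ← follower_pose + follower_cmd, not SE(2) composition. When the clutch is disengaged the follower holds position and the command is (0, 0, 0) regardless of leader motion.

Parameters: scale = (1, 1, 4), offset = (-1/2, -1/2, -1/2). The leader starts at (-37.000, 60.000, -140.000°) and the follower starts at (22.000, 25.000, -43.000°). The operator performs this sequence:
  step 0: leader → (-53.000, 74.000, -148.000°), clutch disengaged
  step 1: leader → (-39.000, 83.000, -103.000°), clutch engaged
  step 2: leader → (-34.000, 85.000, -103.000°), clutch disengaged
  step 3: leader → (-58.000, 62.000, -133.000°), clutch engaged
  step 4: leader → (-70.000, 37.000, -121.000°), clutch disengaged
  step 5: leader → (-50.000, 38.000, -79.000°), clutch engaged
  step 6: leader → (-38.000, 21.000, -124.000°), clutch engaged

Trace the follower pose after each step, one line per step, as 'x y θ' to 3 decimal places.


22.000 25.000 -43.000
35.500 33.500 136.500
35.500 33.500 136.500
11.000 10.000 16.000
11.000 10.000 16.000
30.500 10.500 183.500
42.000 -7.000 3.000

step 0: Δleader=(-16.000, 14.000, -8.000°), disengaged; cmd=(0,0,0) → follower holds at (22.000, 25.000, -43.000°)
step 1: Δleader=(14.000, 9.000, 45.000°), engaged; cmd=(13.500, 8.500, 179.500°) → follower=(35.500, 33.500, 136.500°)
step 2: Δleader=(5.000, 2.000, 0.000°), disengaged; cmd=(0,0,0) → follower holds at (35.500, 33.500, 136.500°)
step 3: Δleader=(-24.000, -23.000, -30.000°), engaged; cmd=(-24.500, -23.500, -120.500°) → follower=(11.000, 10.000, 16.000°)
step 4: Δleader=(-12.000, -25.000, 12.000°), disengaged; cmd=(0,0,0) → follower holds at (11.000, 10.000, 16.000°)
step 5: Δleader=(20.000, 1.000, 42.000°), engaged; cmd=(19.500, 0.500, 167.500°) → follower=(30.500, 10.500, 183.500°)
step 6: Δleader=(12.000, -17.000, -45.000°), engaged; cmd=(11.500, -17.500, -180.500°) → follower=(42.000, -7.000, 3.000°)


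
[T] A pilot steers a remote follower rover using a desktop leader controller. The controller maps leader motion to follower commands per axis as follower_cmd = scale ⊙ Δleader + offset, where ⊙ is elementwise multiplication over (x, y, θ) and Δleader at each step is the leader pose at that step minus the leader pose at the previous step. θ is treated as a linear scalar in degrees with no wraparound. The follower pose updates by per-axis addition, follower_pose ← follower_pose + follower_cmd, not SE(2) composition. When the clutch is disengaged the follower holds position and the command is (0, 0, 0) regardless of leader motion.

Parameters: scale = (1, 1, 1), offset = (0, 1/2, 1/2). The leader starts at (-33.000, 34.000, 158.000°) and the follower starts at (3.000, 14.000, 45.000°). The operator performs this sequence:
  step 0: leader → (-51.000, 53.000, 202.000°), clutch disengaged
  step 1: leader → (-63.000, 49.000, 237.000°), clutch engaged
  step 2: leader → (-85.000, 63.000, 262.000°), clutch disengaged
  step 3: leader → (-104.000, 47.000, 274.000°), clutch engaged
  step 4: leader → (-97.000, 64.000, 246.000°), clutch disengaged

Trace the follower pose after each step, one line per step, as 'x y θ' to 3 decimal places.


3.000 14.000 45.000
-9.000 10.500 80.500
-9.000 10.500 80.500
-28.000 -5.000 93.000
-28.000 -5.000 93.000

step 0: Δleader=(-18.000, 19.000, 44.000°), disengaged; cmd=(0,0,0) → follower holds at (3.000, 14.000, 45.000°)
step 1: Δleader=(-12.000, -4.000, 35.000°), engaged; cmd=(-12.000, -3.500, 35.500°) → follower=(-9.000, 10.500, 80.500°)
step 2: Δleader=(-22.000, 14.000, 25.000°), disengaged; cmd=(0,0,0) → follower holds at (-9.000, 10.500, 80.500°)
step 3: Δleader=(-19.000, -16.000, 12.000°), engaged; cmd=(-19.000, -15.500, 12.500°) → follower=(-28.000, -5.000, 93.000°)
step 4: Δleader=(7.000, 17.000, -28.000°), disengaged; cmd=(0,0,0) → follower holds at (-28.000, -5.000, 93.000°)


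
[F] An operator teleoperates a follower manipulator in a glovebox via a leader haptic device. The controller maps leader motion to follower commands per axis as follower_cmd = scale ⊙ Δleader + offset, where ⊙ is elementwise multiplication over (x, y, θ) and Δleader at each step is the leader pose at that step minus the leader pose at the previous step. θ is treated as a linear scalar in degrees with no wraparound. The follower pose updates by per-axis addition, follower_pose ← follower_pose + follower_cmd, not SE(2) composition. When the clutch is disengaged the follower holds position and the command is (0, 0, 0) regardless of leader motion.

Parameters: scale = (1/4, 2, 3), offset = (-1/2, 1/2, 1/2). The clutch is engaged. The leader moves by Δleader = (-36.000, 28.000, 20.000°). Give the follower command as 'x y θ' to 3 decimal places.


axis x: 1/4·-36.000 + -1/2 = -9.500
axis y: 2·28.000 + 1/2 = 56.500
axis θ: 3·20.000 + 1/2 = 60.500

-9.500 56.500 60.500


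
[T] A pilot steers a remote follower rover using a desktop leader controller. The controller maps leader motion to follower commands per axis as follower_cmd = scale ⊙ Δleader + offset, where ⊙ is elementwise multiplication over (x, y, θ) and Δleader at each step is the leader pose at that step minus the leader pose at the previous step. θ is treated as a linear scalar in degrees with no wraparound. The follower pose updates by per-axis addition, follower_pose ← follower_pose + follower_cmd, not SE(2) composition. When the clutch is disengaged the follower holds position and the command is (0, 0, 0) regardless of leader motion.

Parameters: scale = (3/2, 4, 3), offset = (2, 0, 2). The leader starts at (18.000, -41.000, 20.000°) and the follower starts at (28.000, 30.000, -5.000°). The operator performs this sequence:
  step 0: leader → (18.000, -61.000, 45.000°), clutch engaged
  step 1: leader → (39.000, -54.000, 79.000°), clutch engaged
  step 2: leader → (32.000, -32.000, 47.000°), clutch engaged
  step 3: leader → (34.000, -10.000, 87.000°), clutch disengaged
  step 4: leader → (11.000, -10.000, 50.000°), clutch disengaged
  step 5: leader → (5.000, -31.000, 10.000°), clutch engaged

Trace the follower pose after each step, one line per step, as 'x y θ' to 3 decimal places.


step 0: Δleader=(0.000, -20.000, 25.000°), engaged; cmd=(2.000, -80.000, 77.000°) → follower=(30.000, -50.000, 72.000°)
step 1: Δleader=(21.000, 7.000, 34.000°), engaged; cmd=(33.500, 28.000, 104.000°) → follower=(63.500, -22.000, 176.000°)
step 2: Δleader=(-7.000, 22.000, -32.000°), engaged; cmd=(-8.500, 88.000, -94.000°) → follower=(55.000, 66.000, 82.000°)
step 3: Δleader=(2.000, 22.000, 40.000°), disengaged; cmd=(0,0,0) → follower holds at (55.000, 66.000, 82.000°)
step 4: Δleader=(-23.000, 0.000, -37.000°), disengaged; cmd=(0,0,0) → follower holds at (55.000, 66.000, 82.000°)
step 5: Δleader=(-6.000, -21.000, -40.000°), engaged; cmd=(-7.000, -84.000, -118.000°) → follower=(48.000, -18.000, -36.000°)

30.000 -50.000 72.000
63.500 -22.000 176.000
55.000 66.000 82.000
55.000 66.000 82.000
55.000 66.000 82.000
48.000 -18.000 -36.000


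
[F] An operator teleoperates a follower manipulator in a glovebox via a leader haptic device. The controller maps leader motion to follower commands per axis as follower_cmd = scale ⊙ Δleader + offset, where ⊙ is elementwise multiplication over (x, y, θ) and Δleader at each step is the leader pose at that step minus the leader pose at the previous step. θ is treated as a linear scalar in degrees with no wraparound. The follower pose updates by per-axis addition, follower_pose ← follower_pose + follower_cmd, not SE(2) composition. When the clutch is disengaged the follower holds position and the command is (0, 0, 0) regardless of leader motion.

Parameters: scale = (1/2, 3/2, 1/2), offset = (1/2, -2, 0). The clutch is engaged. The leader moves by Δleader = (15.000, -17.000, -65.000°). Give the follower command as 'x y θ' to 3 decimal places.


axis x: 1/2·15.000 + 1/2 = 8.000
axis y: 3/2·-17.000 + -2 = -27.500
axis θ: 1/2·-65.000 + 0 = -32.500

8.000 -27.500 -32.500


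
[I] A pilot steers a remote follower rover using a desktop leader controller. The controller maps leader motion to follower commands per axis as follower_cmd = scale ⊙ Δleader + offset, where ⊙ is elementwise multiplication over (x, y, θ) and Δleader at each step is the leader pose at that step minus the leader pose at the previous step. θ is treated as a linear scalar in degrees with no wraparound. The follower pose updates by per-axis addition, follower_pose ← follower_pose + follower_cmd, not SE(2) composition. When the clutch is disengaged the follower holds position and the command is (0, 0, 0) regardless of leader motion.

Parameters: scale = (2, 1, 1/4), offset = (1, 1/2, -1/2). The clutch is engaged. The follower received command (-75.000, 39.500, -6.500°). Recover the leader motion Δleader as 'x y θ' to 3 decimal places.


axis x: (-75.000 − 1) / (2) = -38.000
axis y: (39.500 − 1/2) / (1) = 39.000
axis θ: (-6.500 − -1/2) / (1/4) = -24.000

-38.000 39.000 -24.000


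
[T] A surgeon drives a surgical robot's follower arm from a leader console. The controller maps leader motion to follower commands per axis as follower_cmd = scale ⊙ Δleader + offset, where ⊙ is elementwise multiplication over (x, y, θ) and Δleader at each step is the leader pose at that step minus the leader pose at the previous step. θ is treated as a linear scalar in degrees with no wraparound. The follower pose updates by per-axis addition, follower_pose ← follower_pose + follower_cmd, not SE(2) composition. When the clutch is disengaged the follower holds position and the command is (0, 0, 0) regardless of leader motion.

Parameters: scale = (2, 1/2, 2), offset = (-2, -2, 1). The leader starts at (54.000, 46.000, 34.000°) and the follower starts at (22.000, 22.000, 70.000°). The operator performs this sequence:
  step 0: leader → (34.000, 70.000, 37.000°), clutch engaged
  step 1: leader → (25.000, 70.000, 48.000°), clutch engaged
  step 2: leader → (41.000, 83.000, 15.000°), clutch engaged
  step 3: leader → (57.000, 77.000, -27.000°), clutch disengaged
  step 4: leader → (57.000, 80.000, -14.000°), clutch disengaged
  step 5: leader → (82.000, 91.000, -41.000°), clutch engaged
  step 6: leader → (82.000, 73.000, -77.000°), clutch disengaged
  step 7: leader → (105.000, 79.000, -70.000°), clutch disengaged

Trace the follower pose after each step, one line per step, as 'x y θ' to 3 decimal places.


-20.000 32.000 77.000
-40.000 30.000 100.000
-10.000 34.500 35.000
-10.000 34.500 35.000
-10.000 34.500 35.000
38.000 38.000 -18.000
38.000 38.000 -18.000
38.000 38.000 -18.000

step 0: Δleader=(-20.000, 24.000, 3.000°), engaged; cmd=(-42.000, 10.000, 7.000°) → follower=(-20.000, 32.000, 77.000°)
step 1: Δleader=(-9.000, 0.000, 11.000°), engaged; cmd=(-20.000, -2.000, 23.000°) → follower=(-40.000, 30.000, 100.000°)
step 2: Δleader=(16.000, 13.000, -33.000°), engaged; cmd=(30.000, 4.500, -65.000°) → follower=(-10.000, 34.500, 35.000°)
step 3: Δleader=(16.000, -6.000, -42.000°), disengaged; cmd=(0,0,0) → follower holds at (-10.000, 34.500, 35.000°)
step 4: Δleader=(0.000, 3.000, 13.000°), disengaged; cmd=(0,0,0) → follower holds at (-10.000, 34.500, 35.000°)
step 5: Δleader=(25.000, 11.000, -27.000°), engaged; cmd=(48.000, 3.500, -53.000°) → follower=(38.000, 38.000, -18.000°)
step 6: Δleader=(0.000, -18.000, -36.000°), disengaged; cmd=(0,0,0) → follower holds at (38.000, 38.000, -18.000°)
step 7: Δleader=(23.000, 6.000, 7.000°), disengaged; cmd=(0,0,0) → follower holds at (38.000, 38.000, -18.000°)


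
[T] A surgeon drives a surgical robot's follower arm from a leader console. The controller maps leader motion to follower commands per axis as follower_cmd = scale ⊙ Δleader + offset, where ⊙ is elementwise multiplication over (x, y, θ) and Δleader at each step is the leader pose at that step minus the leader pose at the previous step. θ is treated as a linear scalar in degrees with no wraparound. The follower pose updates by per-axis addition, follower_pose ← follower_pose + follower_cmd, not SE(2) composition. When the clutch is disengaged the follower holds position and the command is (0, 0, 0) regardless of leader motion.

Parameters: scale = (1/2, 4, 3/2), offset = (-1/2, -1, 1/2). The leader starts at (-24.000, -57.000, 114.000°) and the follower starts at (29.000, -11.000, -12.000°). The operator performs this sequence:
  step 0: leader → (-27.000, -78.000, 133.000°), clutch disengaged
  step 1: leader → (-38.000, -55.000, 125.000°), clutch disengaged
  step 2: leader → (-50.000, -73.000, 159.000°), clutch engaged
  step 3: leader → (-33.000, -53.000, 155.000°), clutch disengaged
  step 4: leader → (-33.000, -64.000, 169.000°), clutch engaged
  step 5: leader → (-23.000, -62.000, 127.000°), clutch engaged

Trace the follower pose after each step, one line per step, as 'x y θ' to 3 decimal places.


29.000 -11.000 -12.000
29.000 -11.000 -12.000
22.500 -84.000 39.500
22.500 -84.000 39.500
22.000 -129.000 61.000
26.500 -122.000 -1.500

step 0: Δleader=(-3.000, -21.000, 19.000°), disengaged; cmd=(0,0,0) → follower holds at (29.000, -11.000, -12.000°)
step 1: Δleader=(-11.000, 23.000, -8.000°), disengaged; cmd=(0,0,0) → follower holds at (29.000, -11.000, -12.000°)
step 2: Δleader=(-12.000, -18.000, 34.000°), engaged; cmd=(-6.500, -73.000, 51.500°) → follower=(22.500, -84.000, 39.500°)
step 3: Δleader=(17.000, 20.000, -4.000°), disengaged; cmd=(0,0,0) → follower holds at (22.500, -84.000, 39.500°)
step 4: Δleader=(0.000, -11.000, 14.000°), engaged; cmd=(-0.500, -45.000, 21.500°) → follower=(22.000, -129.000, 61.000°)
step 5: Δleader=(10.000, 2.000, -42.000°), engaged; cmd=(4.500, 7.000, -62.500°) → follower=(26.500, -122.000, -1.500°)


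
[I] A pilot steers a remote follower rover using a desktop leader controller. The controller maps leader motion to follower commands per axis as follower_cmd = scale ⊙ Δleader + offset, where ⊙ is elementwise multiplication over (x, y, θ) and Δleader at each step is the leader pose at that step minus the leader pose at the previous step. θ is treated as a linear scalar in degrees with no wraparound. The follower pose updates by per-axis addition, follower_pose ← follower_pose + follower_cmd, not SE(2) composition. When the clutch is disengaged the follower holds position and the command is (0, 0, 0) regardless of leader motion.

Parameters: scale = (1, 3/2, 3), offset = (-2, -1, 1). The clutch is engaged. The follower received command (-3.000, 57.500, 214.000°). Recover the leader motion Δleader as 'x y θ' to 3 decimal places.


-1.000 39.000 71.000

axis x: (-3.000 − -2) / (1) = -1.000
axis y: (57.500 − -1) / (3/2) = 39.000
axis θ: (214.000 − 1) / (3) = 71.000


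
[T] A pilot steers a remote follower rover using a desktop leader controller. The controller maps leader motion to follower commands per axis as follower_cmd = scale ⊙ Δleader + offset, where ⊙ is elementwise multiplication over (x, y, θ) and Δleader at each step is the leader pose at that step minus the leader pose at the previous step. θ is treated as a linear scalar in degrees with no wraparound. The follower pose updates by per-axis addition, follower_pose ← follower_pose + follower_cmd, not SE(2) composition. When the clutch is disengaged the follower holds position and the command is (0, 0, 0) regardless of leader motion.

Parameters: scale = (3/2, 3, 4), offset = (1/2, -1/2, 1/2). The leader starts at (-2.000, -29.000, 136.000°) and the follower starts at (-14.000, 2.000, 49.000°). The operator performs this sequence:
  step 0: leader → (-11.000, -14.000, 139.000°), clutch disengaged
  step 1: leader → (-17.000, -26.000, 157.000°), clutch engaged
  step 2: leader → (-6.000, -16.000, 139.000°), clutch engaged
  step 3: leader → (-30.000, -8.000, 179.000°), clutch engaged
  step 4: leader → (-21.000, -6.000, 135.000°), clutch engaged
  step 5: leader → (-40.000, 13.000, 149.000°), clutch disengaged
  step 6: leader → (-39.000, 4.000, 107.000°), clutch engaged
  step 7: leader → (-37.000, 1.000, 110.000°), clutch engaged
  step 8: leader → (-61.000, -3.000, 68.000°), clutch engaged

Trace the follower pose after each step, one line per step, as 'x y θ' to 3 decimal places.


-14.000 2.000 49.000
-22.500 -34.500 121.500
-5.500 -5.000 50.000
-41.000 18.500 210.500
-27.000 24.000 35.000
-27.000 24.000 35.000
-25.000 -3.500 -132.500
-21.500 -13.000 -120.000
-57.000 -25.500 -287.500

step 0: Δleader=(-9.000, 15.000, 3.000°), disengaged; cmd=(0,0,0) → follower holds at (-14.000, 2.000, 49.000°)
step 1: Δleader=(-6.000, -12.000, 18.000°), engaged; cmd=(-8.500, -36.500, 72.500°) → follower=(-22.500, -34.500, 121.500°)
step 2: Δleader=(11.000, 10.000, -18.000°), engaged; cmd=(17.000, 29.500, -71.500°) → follower=(-5.500, -5.000, 50.000°)
step 3: Δleader=(-24.000, 8.000, 40.000°), engaged; cmd=(-35.500, 23.500, 160.500°) → follower=(-41.000, 18.500, 210.500°)
step 4: Δleader=(9.000, 2.000, -44.000°), engaged; cmd=(14.000, 5.500, -175.500°) → follower=(-27.000, 24.000, 35.000°)
step 5: Δleader=(-19.000, 19.000, 14.000°), disengaged; cmd=(0,0,0) → follower holds at (-27.000, 24.000, 35.000°)
step 6: Δleader=(1.000, -9.000, -42.000°), engaged; cmd=(2.000, -27.500, -167.500°) → follower=(-25.000, -3.500, -132.500°)
step 7: Δleader=(2.000, -3.000, 3.000°), engaged; cmd=(3.500, -9.500, 12.500°) → follower=(-21.500, -13.000, -120.000°)
step 8: Δleader=(-24.000, -4.000, -42.000°), engaged; cmd=(-35.500, -12.500, -167.500°) → follower=(-57.000, -25.500, -287.500°)


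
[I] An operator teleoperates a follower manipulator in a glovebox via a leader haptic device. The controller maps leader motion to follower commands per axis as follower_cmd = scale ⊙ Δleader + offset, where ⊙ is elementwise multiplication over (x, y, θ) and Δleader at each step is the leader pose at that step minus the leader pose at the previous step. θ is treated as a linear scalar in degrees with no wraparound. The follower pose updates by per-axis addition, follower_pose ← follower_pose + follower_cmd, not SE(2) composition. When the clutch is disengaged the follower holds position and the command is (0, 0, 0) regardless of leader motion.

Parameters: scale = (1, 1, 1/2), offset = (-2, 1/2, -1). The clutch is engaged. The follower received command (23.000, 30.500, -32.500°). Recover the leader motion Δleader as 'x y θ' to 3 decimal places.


25.000 30.000 -63.000

axis x: (23.000 − -2) / (1) = 25.000
axis y: (30.500 − 1/2) / (1) = 30.000
axis θ: (-32.500 − -1) / (1/2) = -63.000


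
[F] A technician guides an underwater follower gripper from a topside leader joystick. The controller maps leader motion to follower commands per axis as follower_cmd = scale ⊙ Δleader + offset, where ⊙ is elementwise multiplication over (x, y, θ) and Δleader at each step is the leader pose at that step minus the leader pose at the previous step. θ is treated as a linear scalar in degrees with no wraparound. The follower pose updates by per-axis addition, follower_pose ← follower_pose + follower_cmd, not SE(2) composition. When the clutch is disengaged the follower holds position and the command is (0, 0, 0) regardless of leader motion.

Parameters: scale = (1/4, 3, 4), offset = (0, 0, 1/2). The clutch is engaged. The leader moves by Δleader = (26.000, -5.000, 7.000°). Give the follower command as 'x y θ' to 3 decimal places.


6.500 -15.000 28.500

axis x: 1/4·26.000 + 0 = 6.500
axis y: 3·-5.000 + 0 = -15.000
axis θ: 4·7.000 + 1/2 = 28.500


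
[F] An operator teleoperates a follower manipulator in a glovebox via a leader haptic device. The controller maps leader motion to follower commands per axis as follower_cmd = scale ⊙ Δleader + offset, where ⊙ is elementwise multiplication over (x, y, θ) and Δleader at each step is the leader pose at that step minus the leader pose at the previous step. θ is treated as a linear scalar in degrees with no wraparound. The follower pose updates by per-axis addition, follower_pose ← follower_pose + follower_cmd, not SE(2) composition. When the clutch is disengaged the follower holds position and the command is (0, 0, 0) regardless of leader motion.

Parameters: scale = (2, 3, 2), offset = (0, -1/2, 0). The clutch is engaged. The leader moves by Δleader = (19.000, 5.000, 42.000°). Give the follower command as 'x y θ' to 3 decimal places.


38.000 14.500 84.000

axis x: 2·19.000 + 0 = 38.000
axis y: 3·5.000 + -1/2 = 14.500
axis θ: 2·42.000 + 0 = 84.000


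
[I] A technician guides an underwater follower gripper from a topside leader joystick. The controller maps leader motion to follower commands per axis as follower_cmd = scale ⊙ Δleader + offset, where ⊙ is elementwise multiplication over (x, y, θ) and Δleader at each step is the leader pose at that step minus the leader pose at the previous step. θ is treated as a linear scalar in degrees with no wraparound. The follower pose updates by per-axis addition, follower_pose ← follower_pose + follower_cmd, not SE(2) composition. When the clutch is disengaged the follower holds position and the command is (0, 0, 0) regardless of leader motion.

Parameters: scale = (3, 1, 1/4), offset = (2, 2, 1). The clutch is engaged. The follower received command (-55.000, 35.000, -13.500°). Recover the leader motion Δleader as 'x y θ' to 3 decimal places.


-19.000 33.000 -58.000

axis x: (-55.000 − 2) / (3) = -19.000
axis y: (35.000 − 2) / (1) = 33.000
axis θ: (-13.500 − 1) / (1/4) = -58.000


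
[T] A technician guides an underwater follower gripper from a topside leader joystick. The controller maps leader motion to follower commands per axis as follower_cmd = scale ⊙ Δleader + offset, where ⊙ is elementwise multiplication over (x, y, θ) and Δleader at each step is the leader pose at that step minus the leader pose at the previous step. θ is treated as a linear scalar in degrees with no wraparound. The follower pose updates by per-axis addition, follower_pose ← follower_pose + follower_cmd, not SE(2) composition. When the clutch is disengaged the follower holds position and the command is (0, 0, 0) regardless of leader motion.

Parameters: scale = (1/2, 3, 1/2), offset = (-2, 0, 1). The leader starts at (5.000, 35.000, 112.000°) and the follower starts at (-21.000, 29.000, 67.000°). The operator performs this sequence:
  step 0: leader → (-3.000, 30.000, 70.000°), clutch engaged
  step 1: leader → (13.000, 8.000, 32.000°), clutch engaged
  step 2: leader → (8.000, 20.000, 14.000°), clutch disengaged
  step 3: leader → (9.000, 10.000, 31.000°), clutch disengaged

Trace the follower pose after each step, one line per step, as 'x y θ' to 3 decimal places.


-27.000 14.000 47.000
-21.000 -52.000 29.000
-21.000 -52.000 29.000
-21.000 -52.000 29.000

step 0: Δleader=(-8.000, -5.000, -42.000°), engaged; cmd=(-6.000, -15.000, -20.000°) → follower=(-27.000, 14.000, 47.000°)
step 1: Δleader=(16.000, -22.000, -38.000°), engaged; cmd=(6.000, -66.000, -18.000°) → follower=(-21.000, -52.000, 29.000°)
step 2: Δleader=(-5.000, 12.000, -18.000°), disengaged; cmd=(0,0,0) → follower holds at (-21.000, -52.000, 29.000°)
step 3: Δleader=(1.000, -10.000, 17.000°), disengaged; cmd=(0,0,0) → follower holds at (-21.000, -52.000, 29.000°)
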